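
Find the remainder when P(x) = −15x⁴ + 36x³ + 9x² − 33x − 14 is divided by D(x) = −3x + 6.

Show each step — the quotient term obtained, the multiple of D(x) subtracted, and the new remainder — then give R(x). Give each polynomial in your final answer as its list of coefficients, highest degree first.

Step 1: lead(−15x⁴ + 36x³ + 9x² − 33x − 14) ÷ lead(D) = −15x⁴ ÷ −3x = 5x³. Subtract (5x³)·D = −15x⁴ + 30x³. Remainder: 6x³ + 9x² − 33x − 14.
Step 2: lead(6x³ + 9x² − 33x − 14) ÷ lead(D) = 6x³ ÷ −3x = −2x². Subtract (−2x²)·D = 6x³ − 12x². Remainder: 21x² − 33x − 14.
Step 3: lead(21x² − 33x − 14) ÷ lead(D) = 21x² ÷ −3x = −7x. Subtract (−7x)·D = 21x² − 42x. Remainder: 9x − 14.
Step 4: lead(9x − 14) ÷ lead(D) = 9x ÷ −3x = −3. Subtract (−3)·D = 9x − 18. Remainder: 4.

R = [4]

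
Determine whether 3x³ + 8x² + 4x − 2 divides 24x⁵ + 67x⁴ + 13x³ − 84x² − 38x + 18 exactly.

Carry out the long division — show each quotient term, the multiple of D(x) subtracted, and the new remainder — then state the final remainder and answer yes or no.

Step 1: lead(24x⁵ + 67x⁴ + 13x³ − 84x² − 38x + 18) ÷ lead(D) = 24x⁵ ÷ 3x³ = 8x². Subtract (8x²)·D = 24x⁵ + 64x⁴ + 32x³ − 16x². Remainder: 3x⁴ − 19x³ − 68x² − 38x + 18.
Step 2: lead(3x⁴ − 19x³ − 68x² − 38x + 18) ÷ lead(D) = 3x⁴ ÷ 3x³ = x. Subtract (x)·D = 3x⁴ + 8x³ + 4x² − 2x. Remainder: −27x³ − 72x² − 36x + 18.
Step 3: lead(−27x³ − 72x² − 36x + 18) ÷ lead(D) = −27x³ ÷ 3x³ = −9. Subtract (−9)·D = −27x³ − 72x² − 36x + 18. Remainder: 0.

R(x) = 0, so D(x) is a factor of P(x). yes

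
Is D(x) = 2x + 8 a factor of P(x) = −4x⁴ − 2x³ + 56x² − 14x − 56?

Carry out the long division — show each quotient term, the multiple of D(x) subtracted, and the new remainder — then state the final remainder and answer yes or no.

Step 1: lead(−4x⁴ − 2x³ + 56x² − 14x − 56) ÷ lead(D) = −4x⁴ ÷ 2x = −2x³. Subtract (−2x³)·D = −4x⁴ − 16x³. Remainder: 14x³ + 56x² − 14x − 56.
Step 2: lead(14x³ + 56x² − 14x − 56) ÷ lead(D) = 14x³ ÷ 2x = 7x². Subtract (7x²)·D = 14x³ + 56x². Remainder: −14x − 56.
Step 3: lead(−14x − 56) ÷ lead(D) = −14x ÷ 2x = −7. Subtract (−7)·D = −14x − 56. Remainder: 0.

R(x) = 0, so D(x) is a factor of P(x). yes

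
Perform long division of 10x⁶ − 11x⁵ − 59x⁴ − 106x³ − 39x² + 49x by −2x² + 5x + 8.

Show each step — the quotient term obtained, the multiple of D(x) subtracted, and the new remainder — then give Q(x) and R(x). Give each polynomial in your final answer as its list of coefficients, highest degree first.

Q = [-5, -7, -8, 5, 0]; R = [9, 0]

Step 1: lead(10x⁶ − 11x⁵ − 59x⁴ − 106x³ − 39x² + 49x) ÷ lead(D) = 10x⁶ ÷ −2x² = −5x⁴. Subtract (−5x⁴)·D = 10x⁶ − 25x⁵ − 40x⁴. Remainder: 14x⁵ − 19x⁴ − 106x³ − 39x² + 49x.
Step 2: lead(14x⁵ − 19x⁴ − 106x³ − 39x² + 49x) ÷ lead(D) = 14x⁵ ÷ −2x² = −7x³. Subtract (−7x³)·D = 14x⁵ − 35x⁴ − 56x³. Remainder: 16x⁴ − 50x³ − 39x² + 49x.
Step 3: lead(16x⁴ − 50x³ − 39x² + 49x) ÷ lead(D) = 16x⁴ ÷ −2x² = −8x². Subtract (−8x²)·D = 16x⁴ − 40x³ − 64x². Remainder: −10x³ + 25x² + 49x.
Step 4: lead(−10x³ + 25x² + 49x) ÷ lead(D) = −10x³ ÷ −2x² = 5x. Subtract (5x)·D = −10x³ + 25x² + 40x. Remainder: 9x.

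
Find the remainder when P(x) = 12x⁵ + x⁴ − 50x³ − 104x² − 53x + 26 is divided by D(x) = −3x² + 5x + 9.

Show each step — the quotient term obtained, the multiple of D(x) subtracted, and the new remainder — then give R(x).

R(x) = 8

Step 1: lead(12x⁵ + x⁴ − 50x³ − 104x² − 53x + 26) ÷ lead(D) = 12x⁵ ÷ −3x² = −4x³. Subtract (−4x³)·D = 12x⁵ − 20x⁴ − 36x³. Remainder: 21x⁴ − 14x³ − 104x² − 53x + 26.
Step 2: lead(21x⁴ − 14x³ − 104x² − 53x + 26) ÷ lead(D) = 21x⁴ ÷ −3x² = −7x². Subtract (−7x²)·D = 21x⁴ − 35x³ − 63x². Remainder: 21x³ − 41x² − 53x + 26.
Step 3: lead(21x³ − 41x² − 53x + 26) ÷ lead(D) = 21x³ ÷ −3x² = −7x. Subtract (−7x)·D = 21x³ − 35x² − 63x. Remainder: −6x² + 10x + 26.
Step 4: lead(−6x² + 10x + 26) ÷ lead(D) = −6x² ÷ −3x² = 2. Subtract (2)·D = −6x² + 10x + 18. Remainder: 8.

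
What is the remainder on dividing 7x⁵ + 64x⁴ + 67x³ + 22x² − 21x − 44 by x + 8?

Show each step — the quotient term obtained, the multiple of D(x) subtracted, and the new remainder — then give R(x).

R(x) = −4

Step 1: lead(7x⁵ + 64x⁴ + 67x³ + 22x² − 21x − 44) ÷ lead(D) = 7x⁵ ÷ x = 7x⁴. Subtract (7x⁴)·D = 7x⁵ + 56x⁴. Remainder: 8x⁴ + 67x³ + 22x² − 21x − 44.
Step 2: lead(8x⁴ + 67x³ + 22x² − 21x − 44) ÷ lead(D) = 8x⁴ ÷ x = 8x³. Subtract (8x³)·D = 8x⁴ + 64x³. Remainder: 3x³ + 22x² − 21x − 44.
Step 3: lead(3x³ + 22x² − 21x − 44) ÷ lead(D) = 3x³ ÷ x = 3x². Subtract (3x²)·D = 3x³ + 24x². Remainder: −2x² − 21x − 44.
Step 4: lead(−2x² − 21x − 44) ÷ lead(D) = −2x² ÷ x = −2x. Subtract (−2x)·D = −2x² − 16x. Remainder: −5x − 44.
Step 5: lead(−5x − 44) ÷ lead(D) = −5x ÷ x = −5. Subtract (−5)·D = −5x − 40. Remainder: −4.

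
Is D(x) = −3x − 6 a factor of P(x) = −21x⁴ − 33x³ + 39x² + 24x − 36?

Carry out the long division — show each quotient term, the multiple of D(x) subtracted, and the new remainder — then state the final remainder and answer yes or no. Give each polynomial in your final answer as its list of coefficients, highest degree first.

Step 1: lead(−21x⁴ − 33x³ + 39x² + 24x − 36) ÷ lead(D) = −21x⁴ ÷ −3x = 7x³. Subtract (7x³)·D = −21x⁴ − 42x³. Remainder: 9x³ + 39x² + 24x − 36.
Step 2: lead(9x³ + 39x² + 24x − 36) ÷ lead(D) = 9x³ ÷ −3x = −3x². Subtract (−3x²)·D = 9x³ + 18x². Remainder: 21x² + 24x − 36.
Step 3: lead(21x² + 24x − 36) ÷ lead(D) = 21x² ÷ −3x = −7x. Subtract (−7x)·D = 21x² + 42x. Remainder: −18x − 36.
Step 4: lead(−18x − 36) ÷ lead(D) = −18x ÷ −3x = 6. Subtract (6)·D = −18x − 36. Remainder: 0.

R = [0], so D(x) is a factor of P(x). yes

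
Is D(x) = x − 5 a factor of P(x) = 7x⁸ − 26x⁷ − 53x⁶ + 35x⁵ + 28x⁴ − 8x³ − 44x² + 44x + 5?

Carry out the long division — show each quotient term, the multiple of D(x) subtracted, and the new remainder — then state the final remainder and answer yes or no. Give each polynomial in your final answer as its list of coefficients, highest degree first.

R = [0], so D(x) is a factor of P(x). yes

Step 1: lead(7x⁸ − 26x⁷ − 53x⁶ + 35x⁵ + 28x⁴ − 8x³ − 44x² + 44x + 5) ÷ lead(D) = 7x⁸ ÷ x = 7x⁷. Subtract (7x⁷)·D = 7x⁸ − 35x⁷. Remainder: 9x⁷ − 53x⁶ + 35x⁵ + 28x⁴ − 8x³ − 44x² + 44x + 5.
Step 2: lead(9x⁷ − 53x⁶ + 35x⁵ + 28x⁴ − 8x³ − 44x² + 44x + 5) ÷ lead(D) = 9x⁷ ÷ x = 9x⁶. Subtract (9x⁶)·D = 9x⁷ − 45x⁶. Remainder: −8x⁶ + 35x⁵ + 28x⁴ − 8x³ − 44x² + 44x + 5.
Step 3: lead(−8x⁶ + 35x⁵ + 28x⁴ − 8x³ − 44x² + 44x + 5) ÷ lead(D) = −8x⁶ ÷ x = −8x⁵. Subtract (−8x⁵)·D = −8x⁶ + 40x⁵. Remainder: −5x⁵ + 28x⁴ − 8x³ − 44x² + 44x + 5.
Step 4: lead(−5x⁵ + 28x⁴ − 8x³ − 44x² + 44x + 5) ÷ lead(D) = −5x⁵ ÷ x = −5x⁴. Subtract (−5x⁴)·D = −5x⁵ + 25x⁴. Remainder: 3x⁴ − 8x³ − 44x² + 44x + 5.
Step 5: lead(3x⁴ − 8x³ − 44x² + 44x + 5) ÷ lead(D) = 3x⁴ ÷ x = 3x³. Subtract (3x³)·D = 3x⁴ − 15x³. Remainder: 7x³ − 44x² + 44x + 5.
Step 6: lead(7x³ − 44x² + 44x + 5) ÷ lead(D) = 7x³ ÷ x = 7x². Subtract (7x²)·D = 7x³ − 35x². Remainder: −9x² + 44x + 5.
Step 7: lead(−9x² + 44x + 5) ÷ lead(D) = −9x² ÷ x = −9x. Subtract (−9x)·D = −9x² + 45x. Remainder: −x + 5.
Step 8: lead(−x + 5) ÷ lead(D) = −x ÷ x = −1. Subtract (−1)·D = −x + 5. Remainder: 0.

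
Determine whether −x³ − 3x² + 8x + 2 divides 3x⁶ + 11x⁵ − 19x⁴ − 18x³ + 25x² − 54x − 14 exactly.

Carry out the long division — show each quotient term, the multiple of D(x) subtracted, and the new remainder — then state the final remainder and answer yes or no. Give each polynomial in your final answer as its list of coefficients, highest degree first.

R = [0], so D(x) is a factor of P(x). yes

Step 1: lead(3x⁶ + 11x⁵ − 19x⁴ − 18x³ + 25x² − 54x − 14) ÷ lead(D) = 3x⁶ ÷ −x³ = −3x³. Subtract (−3x³)·D = 3x⁶ + 9x⁵ − 24x⁴ − 6x³. Remainder: 2x⁵ + 5x⁴ − 12x³ + 25x² − 54x − 14.
Step 2: lead(2x⁵ + 5x⁴ − 12x³ + 25x² − 54x − 14) ÷ lead(D) = 2x⁵ ÷ −x³ = −2x². Subtract (−2x²)·D = 2x⁵ + 6x⁴ − 16x³ − 4x². Remainder: −x⁴ + 4x³ + 29x² − 54x − 14.
Step 3: lead(−x⁴ + 4x³ + 29x² − 54x − 14) ÷ lead(D) = −x⁴ ÷ −x³ = x. Subtract (x)·D = −x⁴ − 3x³ + 8x² + 2x. Remainder: 7x³ + 21x² − 56x − 14.
Step 4: lead(7x³ + 21x² − 56x − 14) ÷ lead(D) = 7x³ ÷ −x³ = −7. Subtract (−7)·D = 7x³ + 21x² − 56x − 14. Remainder: 0.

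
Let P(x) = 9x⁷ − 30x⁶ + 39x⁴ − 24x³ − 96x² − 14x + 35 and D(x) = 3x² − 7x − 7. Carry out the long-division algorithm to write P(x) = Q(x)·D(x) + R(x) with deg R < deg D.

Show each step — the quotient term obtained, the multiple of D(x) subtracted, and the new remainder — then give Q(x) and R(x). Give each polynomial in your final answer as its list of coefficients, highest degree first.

Q = [3, -3, 0, 6, 6, -4]; R = [7]

Step 1: lead(9x⁷ − 30x⁶ + 39x⁴ − 24x³ − 96x² − 14x + 35) ÷ lead(D) = 9x⁷ ÷ 3x² = 3x⁵. Subtract (3x⁵)·D = 9x⁷ − 21x⁶ − 21x⁵. Remainder: −9x⁶ + 21x⁵ + 39x⁴ − 24x³ − 96x² − 14x + 35.
Step 2: lead(−9x⁶ + 21x⁵ + 39x⁴ − 24x³ − 96x² − 14x + 35) ÷ lead(D) = −9x⁶ ÷ 3x² = −3x⁴. Subtract (−3x⁴)·D = −9x⁶ + 21x⁵ + 21x⁴. Remainder: 18x⁴ − 24x³ − 96x² − 14x + 35.
Step 3: lead(18x⁴ − 24x³ − 96x² − 14x + 35) ÷ lead(D) = 18x⁴ ÷ 3x² = 6x². Subtract (6x²)·D = 18x⁴ − 42x³ − 42x². Remainder: 18x³ − 54x² − 14x + 35.
Step 4: lead(18x³ − 54x² − 14x + 35) ÷ lead(D) = 18x³ ÷ 3x² = 6x. Subtract (6x)·D = 18x³ − 42x² − 42x. Remainder: −12x² + 28x + 35.
Step 5: lead(−12x² + 28x + 35) ÷ lead(D) = −12x² ÷ 3x² = −4. Subtract (−4)·D = −12x² + 28x + 28. Remainder: 7.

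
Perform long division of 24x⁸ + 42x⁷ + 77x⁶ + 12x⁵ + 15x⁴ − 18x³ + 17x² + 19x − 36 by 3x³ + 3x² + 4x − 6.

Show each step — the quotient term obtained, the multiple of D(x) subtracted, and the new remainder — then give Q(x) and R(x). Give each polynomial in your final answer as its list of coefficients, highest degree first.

Step 1: lead(24x⁸ + 42x⁷ + 77x⁶ + 12x⁵ + 15x⁴ − 18x³ + 17x² + 19x − 36) ÷ lead(D) = 24x⁸ ÷ 3x³ = 8x⁵. Subtract (8x⁵)·D = 24x⁸ + 24x⁷ + 32x⁶ − 48x⁵. Remainder: 18x⁷ + 45x⁶ + 60x⁵ + 15x⁴ − 18x³ + 17x² + 19x − 36.
Step 2: lead(18x⁷ + 45x⁶ + 60x⁵ + 15x⁴ − 18x³ + 17x² + 19x − 36) ÷ lead(D) = 18x⁷ ÷ 3x³ = 6x⁴. Subtract (6x⁴)·D = 18x⁷ + 18x⁶ + 24x⁵ − 36x⁴. Remainder: 27x⁶ + 36x⁵ + 51x⁴ − 18x³ + 17x² + 19x − 36.
Step 3: lead(27x⁶ + 36x⁵ + 51x⁴ − 18x³ + 17x² + 19x − 36) ÷ lead(D) = 27x⁶ ÷ 3x³ = 9x³. Subtract (9x³)·D = 27x⁶ + 27x⁵ + 36x⁴ − 54x³. Remainder: 9x⁵ + 15x⁴ + 36x³ + 17x² + 19x − 36.
Step 4: lead(9x⁵ + 15x⁴ + 36x³ + 17x² + 19x − 36) ÷ lead(D) = 9x⁵ ÷ 3x³ = 3x². Subtract (3x²)·D = 9x⁵ + 9x⁴ + 12x³ − 18x². Remainder: 6x⁴ + 24x³ + 35x² + 19x − 36.
Step 5: lead(6x⁴ + 24x³ + 35x² + 19x − 36) ÷ lead(D) = 6x⁴ ÷ 3x³ = 2x. Subtract (2x)·D = 6x⁴ + 6x³ + 8x² − 12x. Remainder: 18x³ + 27x² + 31x − 36.
Step 6: lead(18x³ + 27x² + 31x − 36) ÷ lead(D) = 18x³ ÷ 3x³ = 6. Subtract (6)·D = 18x³ + 18x² + 24x − 36. Remainder: 9x² + 7x.

Q = [8, 6, 9, 3, 2, 6]; R = [9, 7, 0]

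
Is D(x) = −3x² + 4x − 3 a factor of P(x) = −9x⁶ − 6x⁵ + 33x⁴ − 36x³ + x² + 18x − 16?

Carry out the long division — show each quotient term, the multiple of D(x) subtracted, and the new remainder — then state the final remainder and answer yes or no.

Step 1: lead(−9x⁶ − 6x⁵ + 33x⁴ − 36x³ + x² + 18x − 16) ÷ lead(D) = −9x⁶ ÷ −3x² = 3x⁴. Subtract (3x⁴)·D = −9x⁶ + 12x⁵ − 9x⁴. Remainder: −18x⁵ + 42x⁴ − 36x³ + x² + 18x − 16.
Step 2: lead(−18x⁵ + 42x⁴ − 36x³ + x² + 18x − 16) ÷ lead(D) = −18x⁵ ÷ −3x² = 6x³. Subtract (6x³)·D = −18x⁵ + 24x⁴ − 18x³. Remainder: 18x⁴ − 18x³ + x² + 18x − 16.
Step 3: lead(18x⁴ − 18x³ + x² + 18x − 16) ÷ lead(D) = 18x⁴ ÷ −3x² = −6x². Subtract (−6x²)·D = 18x⁴ − 24x³ + 18x². Remainder: 6x³ − 17x² + 18x − 16.
Step 4: lead(6x³ − 17x² + 18x − 16) ÷ lead(D) = 6x³ ÷ −3x² = −2x. Subtract (−2x)·D = 6x³ − 8x² + 6x. Remainder: −9x² + 12x − 16.
Step 5: lead(−9x² + 12x − 16) ÷ lead(D) = −9x² ÷ −3x² = 3. Subtract (3)·D = −9x² + 12x − 9. Remainder: −7.

R(x) = −7, so D(x) is not a factor of P(x). no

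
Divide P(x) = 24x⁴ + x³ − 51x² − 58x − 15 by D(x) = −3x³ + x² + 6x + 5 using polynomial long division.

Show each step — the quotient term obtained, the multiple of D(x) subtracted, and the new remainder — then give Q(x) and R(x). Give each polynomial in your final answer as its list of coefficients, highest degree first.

Q = [-8, -3]; R = [0]

Step 1: lead(24x⁴ + x³ − 51x² − 58x − 15) ÷ lead(D) = 24x⁴ ÷ −3x³ = −8x. Subtract (−8x)·D = 24x⁴ − 8x³ − 48x² − 40x. Remainder: 9x³ − 3x² − 18x − 15.
Step 2: lead(9x³ − 3x² − 18x − 15) ÷ lead(D) = 9x³ ÷ −3x³ = −3. Subtract (−3)·D = 9x³ − 3x² − 18x − 15. Remainder: 0.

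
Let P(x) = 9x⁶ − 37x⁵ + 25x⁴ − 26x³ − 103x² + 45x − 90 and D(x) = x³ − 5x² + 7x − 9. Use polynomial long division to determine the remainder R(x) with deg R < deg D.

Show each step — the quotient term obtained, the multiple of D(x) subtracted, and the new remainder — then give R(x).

Step 1: lead(9x⁶ − 37x⁵ + 25x⁴ − 26x³ − 103x² + 45x − 90) ÷ lead(D) = 9x⁶ ÷ x³ = 9x³. Subtract (9x³)·D = 9x⁶ − 45x⁵ + 63x⁴ − 81x³. Remainder: 8x⁵ − 38x⁴ + 55x³ − 103x² + 45x − 90.
Step 2: lead(8x⁵ − 38x⁴ + 55x³ − 103x² + 45x − 90) ÷ lead(D) = 8x⁵ ÷ x³ = 8x². Subtract (8x²)·D = 8x⁵ − 40x⁴ + 56x³ − 72x². Remainder: 2x⁴ − x³ − 31x² + 45x − 90.
Step 3: lead(2x⁴ − x³ − 31x² + 45x − 90) ÷ lead(D) = 2x⁴ ÷ x³ = 2x. Subtract (2x)·D = 2x⁴ − 10x³ + 14x² − 18x. Remainder: 9x³ − 45x² + 63x − 90.
Step 4: lead(9x³ − 45x² + 63x − 90) ÷ lead(D) = 9x³ ÷ x³ = 9. Subtract (9)·D = 9x³ − 45x² + 63x − 81. Remainder: −9.

R(x) = −9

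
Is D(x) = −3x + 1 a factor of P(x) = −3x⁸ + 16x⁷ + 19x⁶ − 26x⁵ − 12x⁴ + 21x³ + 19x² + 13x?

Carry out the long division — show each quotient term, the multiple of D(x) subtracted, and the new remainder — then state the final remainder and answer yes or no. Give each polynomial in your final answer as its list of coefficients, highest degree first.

Step 1: lead(−3x⁸ + 16x⁷ + 19x⁶ − 26x⁵ − 12x⁴ + 21x³ + 19x² + 13x) ÷ lead(D) = −3x⁸ ÷ −3x = x⁷. Subtract (x⁷)·D = −3x⁸ + x⁷. Remainder: 15x⁷ + 19x⁶ − 26x⁵ − 12x⁴ + 21x³ + 19x² + 13x.
Step 2: lead(15x⁷ + 19x⁶ − 26x⁵ − 12x⁴ + 21x³ + 19x² + 13x) ÷ lead(D) = 15x⁷ ÷ −3x = −5x⁶. Subtract (−5x⁶)·D = 15x⁷ − 5x⁶. Remainder: 24x⁶ − 26x⁵ − 12x⁴ + 21x³ + 19x² + 13x.
Step 3: lead(24x⁶ − 26x⁵ − 12x⁴ + 21x³ + 19x² + 13x) ÷ lead(D) = 24x⁶ ÷ −3x = −8x⁵. Subtract (−8x⁵)·D = 24x⁶ − 8x⁵. Remainder: −18x⁵ − 12x⁴ + 21x³ + 19x² + 13x.
Step 4: lead(−18x⁵ − 12x⁴ + 21x³ + 19x² + 13x) ÷ lead(D) = −18x⁵ ÷ −3x = 6x⁴. Subtract (6x⁴)·D = −18x⁵ + 6x⁴. Remainder: −18x⁴ + 21x³ + 19x² + 13x.
Step 5: lead(−18x⁴ + 21x³ + 19x² + 13x) ÷ lead(D) = −18x⁴ ÷ −3x = 6x³. Subtract (6x³)·D = −18x⁴ + 6x³. Remainder: 15x³ + 19x² + 13x.
Step 6: lead(15x³ + 19x² + 13x) ÷ lead(D) = 15x³ ÷ −3x = −5x². Subtract (−5x²)·D = 15x³ − 5x². Remainder: 24x² + 13x.
Step 7: lead(24x² + 13x) ÷ lead(D) = 24x² ÷ −3x = −8x. Subtract (−8x)·D = 24x² − 8x. Remainder: 21x.
Step 8: lead(21x) ÷ lead(D) = 21x ÷ −3x = −7. Subtract (−7)·D = 21x − 7. Remainder: 7.

R = [7], so D(x) is not a factor of P(x). no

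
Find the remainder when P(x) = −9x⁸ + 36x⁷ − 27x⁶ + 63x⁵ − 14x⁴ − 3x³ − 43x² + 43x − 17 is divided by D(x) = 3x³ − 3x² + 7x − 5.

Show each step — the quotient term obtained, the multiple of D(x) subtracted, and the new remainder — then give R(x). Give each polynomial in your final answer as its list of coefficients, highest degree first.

R = [1, 9, -7]

Step 1: lead(−9x⁸ + 36x⁷ − 27x⁶ + 63x⁵ − 14x⁴ − 3x³ − 43x² + 43x − 17) ÷ lead(D) = −9x⁸ ÷ 3x³ = −3x⁵. Subtract (−3x⁵)·D = −9x⁸ + 9x⁷ − 21x⁶ + 15x⁵. Remainder: 27x⁷ − 6x⁶ + 48x⁵ − 14x⁴ − 3x³ − 43x² + 43x − 17.
Step 2: lead(27x⁷ − 6x⁶ + 48x⁵ − 14x⁴ − 3x³ − 43x² + 43x − 17) ÷ lead(D) = 27x⁷ ÷ 3x³ = 9x⁴. Subtract (9x⁴)·D = 27x⁷ − 27x⁶ + 63x⁵ − 45x⁴. Remainder: 21x⁶ − 15x⁵ + 31x⁴ − 3x³ − 43x² + 43x − 17.
Step 3: lead(21x⁶ − 15x⁵ + 31x⁴ − 3x³ − 43x² + 43x − 17) ÷ lead(D) = 21x⁶ ÷ 3x³ = 7x³. Subtract (7x³)·D = 21x⁶ − 21x⁵ + 49x⁴ − 35x³. Remainder: 6x⁵ − 18x⁴ + 32x³ − 43x² + 43x − 17.
Step 4: lead(6x⁵ − 18x⁴ + 32x³ − 43x² + 43x − 17) ÷ lead(D) = 6x⁵ ÷ 3x³ = 2x². Subtract (2x²)·D = 6x⁵ − 6x⁴ + 14x³ − 10x². Remainder: −12x⁴ + 18x³ − 33x² + 43x − 17.
Step 5: lead(−12x⁴ + 18x³ − 33x² + 43x − 17) ÷ lead(D) = −12x⁴ ÷ 3x³ = −4x. Subtract (−4x)·D = −12x⁴ + 12x³ − 28x² + 20x. Remainder: 6x³ − 5x² + 23x − 17.
Step 6: lead(6x³ − 5x² + 23x − 17) ÷ lead(D) = 6x³ ÷ 3x³ = 2. Subtract (2)·D = 6x³ − 6x² + 14x − 10. Remainder: x² + 9x − 7.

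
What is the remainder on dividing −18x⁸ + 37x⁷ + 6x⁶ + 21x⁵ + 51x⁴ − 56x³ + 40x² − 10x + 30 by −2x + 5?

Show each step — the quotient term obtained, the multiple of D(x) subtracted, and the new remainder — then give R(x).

R(x) = 5

Step 1: lead(−18x⁸ + 37x⁷ + 6x⁶ + 21x⁵ + 51x⁴ − 56x³ + 40x² − 10x + 30) ÷ lead(D) = −18x⁸ ÷ −2x = 9x⁷. Subtract (9x⁷)·D = −18x⁸ + 45x⁷. Remainder: −8x⁷ + 6x⁶ + 21x⁵ + 51x⁴ − 56x³ + 40x² − 10x + 30.
Step 2: lead(−8x⁷ + 6x⁶ + 21x⁵ + 51x⁴ − 56x³ + 40x² − 10x + 30) ÷ lead(D) = −8x⁷ ÷ −2x = 4x⁶. Subtract (4x⁶)·D = −8x⁷ + 20x⁶. Remainder: −14x⁶ + 21x⁵ + 51x⁴ − 56x³ + 40x² − 10x + 30.
Step 3: lead(−14x⁶ + 21x⁵ + 51x⁴ − 56x³ + 40x² − 10x + 30) ÷ lead(D) = −14x⁶ ÷ −2x = 7x⁵. Subtract (7x⁵)·D = −14x⁶ + 35x⁵. Remainder: −14x⁵ + 51x⁴ − 56x³ + 40x² − 10x + 30.
Step 4: lead(−14x⁵ + 51x⁴ − 56x³ + 40x² − 10x + 30) ÷ lead(D) = −14x⁵ ÷ −2x = 7x⁴. Subtract (7x⁴)·D = −14x⁵ + 35x⁴. Remainder: 16x⁴ − 56x³ + 40x² − 10x + 30.
Step 5: lead(16x⁴ − 56x³ + 40x² − 10x + 30) ÷ lead(D) = 16x⁴ ÷ −2x = −8x³. Subtract (−8x³)·D = 16x⁴ − 40x³. Remainder: −16x³ + 40x² − 10x + 30.
Step 6: lead(−16x³ + 40x² − 10x + 30) ÷ lead(D) = −16x³ ÷ −2x = 8x². Subtract (8x²)·D = −16x³ + 40x². Remainder: −10x + 30.
Step 7: lead(−10x + 30) ÷ lead(D) = −10x ÷ −2x = 5. Subtract (5)·D = −10x + 25. Remainder: 5.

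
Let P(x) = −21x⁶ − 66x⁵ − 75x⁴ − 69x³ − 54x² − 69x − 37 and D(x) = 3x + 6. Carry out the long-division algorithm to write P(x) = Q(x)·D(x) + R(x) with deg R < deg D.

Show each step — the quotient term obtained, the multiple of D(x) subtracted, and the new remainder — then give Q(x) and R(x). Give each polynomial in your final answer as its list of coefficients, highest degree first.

Step 1: lead(−21x⁶ − 66x⁵ − 75x⁴ − 69x³ − 54x² − 69x − 37) ÷ lead(D) = −21x⁶ ÷ 3x = −7x⁵. Subtract (−7x⁵)·D = −21x⁶ − 42x⁵. Remainder: −24x⁵ − 75x⁴ − 69x³ − 54x² − 69x − 37.
Step 2: lead(−24x⁵ − 75x⁴ − 69x³ − 54x² − 69x − 37) ÷ lead(D) = −24x⁵ ÷ 3x = −8x⁴. Subtract (−8x⁴)·D = −24x⁵ − 48x⁴. Remainder: −27x⁴ − 69x³ − 54x² − 69x − 37.
Step 3: lead(−27x⁴ − 69x³ − 54x² − 69x − 37) ÷ lead(D) = −27x⁴ ÷ 3x = −9x³. Subtract (−9x³)·D = −27x⁴ − 54x³. Remainder: −15x³ − 54x² − 69x − 37.
Step 4: lead(−15x³ − 54x² − 69x − 37) ÷ lead(D) = −15x³ ÷ 3x = −5x². Subtract (−5x²)·D = −15x³ − 30x². Remainder: −24x² − 69x − 37.
Step 5: lead(−24x² − 69x − 37) ÷ lead(D) = −24x² ÷ 3x = −8x. Subtract (−8x)·D = −24x² − 48x. Remainder: −21x − 37.
Step 6: lead(−21x − 37) ÷ lead(D) = −21x ÷ 3x = −7. Subtract (−7)·D = −21x − 42. Remainder: 5.

Q = [-7, -8, -9, -5, -8, -7]; R = [5]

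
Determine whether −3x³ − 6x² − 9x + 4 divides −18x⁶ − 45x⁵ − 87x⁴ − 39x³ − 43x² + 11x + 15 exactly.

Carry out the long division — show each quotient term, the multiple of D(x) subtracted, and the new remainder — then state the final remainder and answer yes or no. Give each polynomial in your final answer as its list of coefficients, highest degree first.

R = [2, 9, 7], so D(x) is not a factor of P(x). no

Step 1: lead(−18x⁶ − 45x⁵ − 87x⁴ − 39x³ − 43x² + 11x + 15) ÷ lead(D) = −18x⁶ ÷ −3x³ = 6x³. Subtract (6x³)·D = −18x⁶ − 36x⁵ − 54x⁴ + 24x³. Remainder: −9x⁵ − 33x⁴ − 63x³ − 43x² + 11x + 15.
Step 2: lead(−9x⁵ − 33x⁴ − 63x³ − 43x² + 11x + 15) ÷ lead(D) = −9x⁵ ÷ −3x³ = 3x². Subtract (3x²)·D = −9x⁵ − 18x⁴ − 27x³ + 12x². Remainder: −15x⁴ − 36x³ − 55x² + 11x + 15.
Step 3: lead(−15x⁴ − 36x³ − 55x² + 11x + 15) ÷ lead(D) = −15x⁴ ÷ −3x³ = 5x. Subtract (5x)·D = −15x⁴ − 30x³ − 45x² + 20x. Remainder: −6x³ − 10x² − 9x + 15.
Step 4: lead(−6x³ − 10x² − 9x + 15) ÷ lead(D) = −6x³ ÷ −3x³ = 2. Subtract (2)·D = −6x³ − 12x² − 18x + 8. Remainder: 2x² + 9x + 7.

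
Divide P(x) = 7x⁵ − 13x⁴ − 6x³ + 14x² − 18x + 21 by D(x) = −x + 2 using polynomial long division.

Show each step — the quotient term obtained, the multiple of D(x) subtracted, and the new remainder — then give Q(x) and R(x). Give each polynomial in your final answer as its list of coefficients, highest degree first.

Step 1: lead(7x⁵ − 13x⁴ − 6x³ + 14x² − 18x + 21) ÷ lead(D) = 7x⁵ ÷ −x = −7x⁴. Subtract (−7x⁴)·D = 7x⁵ − 14x⁴. Remainder: x⁴ − 6x³ + 14x² − 18x + 21.
Step 2: lead(x⁴ − 6x³ + 14x² − 18x + 21) ÷ lead(D) = x⁴ ÷ −x = −x³. Subtract (−x³)·D = x⁴ − 2x³. Remainder: −4x³ + 14x² − 18x + 21.
Step 3: lead(−4x³ + 14x² − 18x + 21) ÷ lead(D) = −4x³ ÷ −x = 4x². Subtract (4x²)·D = −4x³ + 8x². Remainder: 6x² − 18x + 21.
Step 4: lead(6x² − 18x + 21) ÷ lead(D) = 6x² ÷ −x = −6x. Subtract (−6x)·D = 6x² − 12x. Remainder: −6x + 21.
Step 5: lead(−6x + 21) ÷ lead(D) = −6x ÷ −x = 6. Subtract (6)·D = −6x + 12. Remainder: 9.

Q = [-7, -1, 4, -6, 6]; R = [9]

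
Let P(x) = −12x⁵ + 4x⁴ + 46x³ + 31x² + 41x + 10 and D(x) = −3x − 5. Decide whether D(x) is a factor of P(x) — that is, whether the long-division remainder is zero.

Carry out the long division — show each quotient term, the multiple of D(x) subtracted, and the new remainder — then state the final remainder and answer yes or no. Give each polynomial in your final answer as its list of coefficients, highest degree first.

Step 1: lead(−12x⁵ + 4x⁴ + 46x³ + 31x² + 41x + 10) ÷ lead(D) = −12x⁵ ÷ −3x = 4x⁴. Subtract (4x⁴)·D = −12x⁵ − 20x⁴. Remainder: 24x⁴ + 46x³ + 31x² + 41x + 10.
Step 2: lead(24x⁴ + 46x³ + 31x² + 41x + 10) ÷ lead(D) = 24x⁴ ÷ −3x = −8x³. Subtract (−8x³)·D = 24x⁴ + 40x³. Remainder: 6x³ + 31x² + 41x + 10.
Step 3: lead(6x³ + 31x² + 41x + 10) ÷ lead(D) = 6x³ ÷ −3x = −2x². Subtract (−2x²)·D = 6x³ + 10x². Remainder: 21x² + 41x + 10.
Step 4: lead(21x² + 41x + 10) ÷ lead(D) = 21x² ÷ −3x = −7x. Subtract (−7x)·D = 21x² + 35x. Remainder: 6x + 10.
Step 5: lead(6x + 10) ÷ lead(D) = 6x ÷ −3x = −2. Subtract (−2)·D = 6x + 10. Remainder: 0.

R = [0], so D(x) is a factor of P(x). yes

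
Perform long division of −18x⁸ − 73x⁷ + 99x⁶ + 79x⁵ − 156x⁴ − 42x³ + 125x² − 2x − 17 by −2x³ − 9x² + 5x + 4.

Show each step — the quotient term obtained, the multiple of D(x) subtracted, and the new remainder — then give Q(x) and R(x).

Q(x) = 9x⁵ − 4x⁴ − 9x³ + 9x² + 7x − 6; R(x) = 7

Step 1: lead(−18x⁸ − 73x⁷ + 99x⁶ + 79x⁵ − 156x⁴ − 42x³ + 125x² − 2x − 17) ÷ lead(D) = −18x⁸ ÷ −2x³ = 9x⁵. Subtract (9x⁵)·D = −18x⁸ − 81x⁷ + 45x⁶ + 36x⁵. Remainder: 8x⁷ + 54x⁶ + 43x⁵ − 156x⁴ − 42x³ + 125x² − 2x − 17.
Step 2: lead(8x⁷ + 54x⁶ + 43x⁵ − 156x⁴ − 42x³ + 125x² − 2x − 17) ÷ lead(D) = 8x⁷ ÷ −2x³ = −4x⁴. Subtract (−4x⁴)·D = 8x⁷ + 36x⁶ − 20x⁵ − 16x⁴. Remainder: 18x⁶ + 63x⁵ − 140x⁴ − 42x³ + 125x² − 2x − 17.
Step 3: lead(18x⁶ + 63x⁵ − 140x⁴ − 42x³ + 125x² − 2x − 17) ÷ lead(D) = 18x⁶ ÷ −2x³ = −9x³. Subtract (−9x³)·D = 18x⁶ + 81x⁵ − 45x⁴ − 36x³. Remainder: −18x⁵ − 95x⁴ − 6x³ + 125x² − 2x − 17.
Step 4: lead(−18x⁵ − 95x⁴ − 6x³ + 125x² − 2x − 17) ÷ lead(D) = −18x⁵ ÷ −2x³ = 9x². Subtract (9x²)·D = −18x⁵ − 81x⁴ + 45x³ + 36x². Remainder: −14x⁴ − 51x³ + 89x² − 2x − 17.
Step 5: lead(−14x⁴ − 51x³ + 89x² − 2x − 17) ÷ lead(D) = −14x⁴ ÷ −2x³ = 7x. Subtract (7x)·D = −14x⁴ − 63x³ + 35x² + 28x. Remainder: 12x³ + 54x² − 30x − 17.
Step 6: lead(12x³ + 54x² − 30x − 17) ÷ lead(D) = 12x³ ÷ −2x³ = −6. Subtract (−6)·D = 12x³ + 54x² − 30x − 24. Remainder: 7.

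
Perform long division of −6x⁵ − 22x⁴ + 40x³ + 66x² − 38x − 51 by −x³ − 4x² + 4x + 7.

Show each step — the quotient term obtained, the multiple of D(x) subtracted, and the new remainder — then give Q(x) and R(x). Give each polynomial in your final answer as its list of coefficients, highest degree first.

Q = [6, -2, -8]; R = [8, 5]

Step 1: lead(−6x⁵ − 22x⁴ + 40x³ + 66x² − 38x − 51) ÷ lead(D) = −6x⁵ ÷ −x³ = 6x². Subtract (6x²)·D = −6x⁵ − 24x⁴ + 24x³ + 42x². Remainder: 2x⁴ + 16x³ + 24x² − 38x − 51.
Step 2: lead(2x⁴ + 16x³ + 24x² − 38x − 51) ÷ lead(D) = 2x⁴ ÷ −x³ = −2x. Subtract (−2x)·D = 2x⁴ + 8x³ − 8x² − 14x. Remainder: 8x³ + 32x² − 24x − 51.
Step 3: lead(8x³ + 32x² − 24x − 51) ÷ lead(D) = 8x³ ÷ −x³ = −8. Subtract (−8)·D = 8x³ + 32x² − 32x − 56. Remainder: 8x + 5.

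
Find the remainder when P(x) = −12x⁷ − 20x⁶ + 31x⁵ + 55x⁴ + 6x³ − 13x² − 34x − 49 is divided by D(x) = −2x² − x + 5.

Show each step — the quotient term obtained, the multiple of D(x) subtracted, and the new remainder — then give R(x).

R(x) = 2x − 4

Step 1: lead(−12x⁷ − 20x⁶ + 31x⁵ + 55x⁴ + 6x³ − 13x² − 34x − 49) ÷ lead(D) = −12x⁷ ÷ −2x² = 6x⁵. Subtract (6x⁵)·D = −12x⁷ − 6x⁶ + 30x⁵. Remainder: −14x⁶ + x⁵ + 55x⁴ + 6x³ − 13x² − 34x − 49.
Step 2: lead(−14x⁶ + x⁵ + 55x⁴ + 6x³ − 13x² − 34x − 49) ÷ lead(D) = −14x⁶ ÷ −2x² = 7x⁴. Subtract (7x⁴)·D = −14x⁶ − 7x⁵ + 35x⁴. Remainder: 8x⁵ + 20x⁴ + 6x³ − 13x² − 34x − 49.
Step 3: lead(8x⁵ + 20x⁴ + 6x³ − 13x² − 34x − 49) ÷ lead(D) = 8x⁵ ÷ −2x² = −4x³. Subtract (−4x³)·D = 8x⁵ + 4x⁴ − 20x³. Remainder: 16x⁴ + 26x³ − 13x² − 34x − 49.
Step 4: lead(16x⁴ + 26x³ − 13x² − 34x − 49) ÷ lead(D) = 16x⁴ ÷ −2x² = −8x². Subtract (−8x²)·D = 16x⁴ + 8x³ − 40x². Remainder: 18x³ + 27x² − 34x − 49.
Step 5: lead(18x³ + 27x² − 34x − 49) ÷ lead(D) = 18x³ ÷ −2x² = −9x. Subtract (−9x)·D = 18x³ + 9x² − 45x. Remainder: 18x² + 11x − 49.
Step 6: lead(18x² + 11x − 49) ÷ lead(D) = 18x² ÷ −2x² = −9. Subtract (−9)·D = 18x² + 9x − 45. Remainder: 2x − 4.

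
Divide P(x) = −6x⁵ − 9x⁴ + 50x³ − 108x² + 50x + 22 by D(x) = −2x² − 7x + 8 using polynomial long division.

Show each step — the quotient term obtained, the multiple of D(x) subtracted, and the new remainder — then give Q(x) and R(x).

Q(x) = 3x³ − 6x² + 8x + 2; R(x) = 6

Step 1: lead(−6x⁵ − 9x⁴ + 50x³ − 108x² + 50x + 22) ÷ lead(D) = −6x⁵ ÷ −2x² = 3x³. Subtract (3x³)·D = −6x⁵ − 21x⁴ + 24x³. Remainder: 12x⁴ + 26x³ − 108x² + 50x + 22.
Step 2: lead(12x⁴ + 26x³ − 108x² + 50x + 22) ÷ lead(D) = 12x⁴ ÷ −2x² = −6x². Subtract (−6x²)·D = 12x⁴ + 42x³ − 48x². Remainder: −16x³ − 60x² + 50x + 22.
Step 3: lead(−16x³ − 60x² + 50x + 22) ÷ lead(D) = −16x³ ÷ −2x² = 8x. Subtract (8x)·D = −16x³ − 56x² + 64x. Remainder: −4x² − 14x + 22.
Step 4: lead(−4x² − 14x + 22) ÷ lead(D) = −4x² ÷ −2x² = 2. Subtract (2)·D = −4x² − 14x + 16. Remainder: 6.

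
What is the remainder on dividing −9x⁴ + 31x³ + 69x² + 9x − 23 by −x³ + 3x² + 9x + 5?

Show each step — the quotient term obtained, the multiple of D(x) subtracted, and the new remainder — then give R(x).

Step 1: lead(−9x⁴ + 31x³ + 69x² + 9x − 23) ÷ lead(D) = −9x⁴ ÷ −x³ = 9x. Subtract (9x)·D = −9x⁴ + 27x³ + 81x² + 45x. Remainder: 4x³ − 12x² − 36x − 23.
Step 2: lead(4x³ − 12x² − 36x − 23) ÷ lead(D) = 4x³ ÷ −x³ = −4. Subtract (−4)·D = 4x³ − 12x² − 36x − 20. Remainder: −3.

R(x) = −3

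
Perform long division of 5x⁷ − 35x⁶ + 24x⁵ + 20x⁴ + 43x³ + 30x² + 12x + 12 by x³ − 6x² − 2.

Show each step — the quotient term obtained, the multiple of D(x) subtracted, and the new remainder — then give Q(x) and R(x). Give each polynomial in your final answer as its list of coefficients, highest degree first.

Q = [5, -5, -6, -6, -3]; R = [6]

Step 1: lead(5x⁷ − 35x⁶ + 24x⁵ + 20x⁴ + 43x³ + 30x² + 12x + 12) ÷ lead(D) = 5x⁷ ÷ x³ = 5x⁴. Subtract (5x⁴)·D = 5x⁷ − 30x⁶ − 10x⁴. Remainder: −5x⁶ + 24x⁵ + 30x⁴ + 43x³ + 30x² + 12x + 12.
Step 2: lead(−5x⁶ + 24x⁵ + 30x⁴ + 43x³ + 30x² + 12x + 12) ÷ lead(D) = −5x⁶ ÷ x³ = −5x³. Subtract (−5x³)·D = −5x⁶ + 30x⁵ + 10x³. Remainder: −6x⁵ + 30x⁴ + 33x³ + 30x² + 12x + 12.
Step 3: lead(−6x⁵ + 30x⁴ + 33x³ + 30x² + 12x + 12) ÷ lead(D) = −6x⁵ ÷ x³ = −6x². Subtract (−6x²)·D = −6x⁵ + 36x⁴ + 12x². Remainder: −6x⁴ + 33x³ + 18x² + 12x + 12.
Step 4: lead(−6x⁴ + 33x³ + 18x² + 12x + 12) ÷ lead(D) = −6x⁴ ÷ x³ = −6x. Subtract (−6x)·D = −6x⁴ + 36x³ + 12x. Remainder: −3x³ + 18x² + 12.
Step 5: lead(−3x³ + 18x² + 12) ÷ lead(D) = −3x³ ÷ x³ = −3. Subtract (−3)·D = −3x³ + 18x² + 6. Remainder: 6.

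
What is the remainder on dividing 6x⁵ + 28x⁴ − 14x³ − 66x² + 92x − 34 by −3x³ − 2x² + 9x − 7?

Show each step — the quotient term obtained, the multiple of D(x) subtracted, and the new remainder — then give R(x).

R(x) = −6

Step 1: lead(6x⁵ + 28x⁴ − 14x³ − 66x² + 92x − 34) ÷ lead(D) = 6x⁵ ÷ −3x³ = −2x². Subtract (−2x²)·D = 6x⁵ + 4x⁴ − 18x³ + 14x². Remainder: 24x⁴ + 4x³ − 80x² + 92x − 34.
Step 2: lead(24x⁴ + 4x³ − 80x² + 92x − 34) ÷ lead(D) = 24x⁴ ÷ −3x³ = −8x. Subtract (−8x)·D = 24x⁴ + 16x³ − 72x² + 56x. Remainder: −12x³ − 8x² + 36x − 34.
Step 3: lead(−12x³ − 8x² + 36x − 34) ÷ lead(D) = −12x³ ÷ −3x³ = 4. Subtract (4)·D = −12x³ − 8x² + 36x − 28. Remainder: −6.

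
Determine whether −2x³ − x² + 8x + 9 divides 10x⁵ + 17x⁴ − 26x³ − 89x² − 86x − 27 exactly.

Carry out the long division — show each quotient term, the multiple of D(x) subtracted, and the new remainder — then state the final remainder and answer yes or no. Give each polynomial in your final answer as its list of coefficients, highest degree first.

R = [9], so D(x) is not a factor of P(x). no

Step 1: lead(10x⁵ + 17x⁴ − 26x³ − 89x² − 86x − 27) ÷ lead(D) = 10x⁵ ÷ −2x³ = −5x². Subtract (−5x²)·D = 10x⁵ + 5x⁴ − 40x³ − 45x². Remainder: 12x⁴ + 14x³ − 44x² − 86x − 27.
Step 2: lead(12x⁴ + 14x³ − 44x² − 86x − 27) ÷ lead(D) = 12x⁴ ÷ −2x³ = −6x. Subtract (−6x)·D = 12x⁴ + 6x³ − 48x² − 54x. Remainder: 8x³ + 4x² − 32x − 27.
Step 3: lead(8x³ + 4x² − 32x − 27) ÷ lead(D) = 8x³ ÷ −2x³ = −4. Subtract (−4)·D = 8x³ + 4x² − 32x − 36. Remainder: 9.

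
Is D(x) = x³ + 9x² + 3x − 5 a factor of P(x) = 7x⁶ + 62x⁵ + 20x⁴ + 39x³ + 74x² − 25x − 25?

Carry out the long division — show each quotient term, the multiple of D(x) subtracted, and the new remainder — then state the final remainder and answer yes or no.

Step 1: lead(7x⁶ + 62x⁵ + 20x⁴ + 39x³ + 74x² − 25x − 25) ÷ lead(D) = 7x⁶ ÷ x³ = 7x³. Subtract (7x³)·D = 7x⁶ + 63x⁵ + 21x⁴ − 35x³. Remainder: −x⁵ − x⁴ + 74x³ + 74x² − 25x − 25.
Step 2: lead(−x⁵ − x⁴ + 74x³ + 74x² − 25x − 25) ÷ lead(D) = −x⁵ ÷ x³ = −x². Subtract (−x²)·D = −x⁵ − 9x⁴ − 3x³ + 5x². Remainder: 8x⁴ + 77x³ + 69x² − 25x − 25.
Step 3: lead(8x⁴ + 77x³ + 69x² − 25x − 25) ÷ lead(D) = 8x⁴ ÷ x³ = 8x. Subtract (8x)·D = 8x⁴ + 72x³ + 24x² − 40x. Remainder: 5x³ + 45x² + 15x − 25.
Step 4: lead(5x³ + 45x² + 15x − 25) ÷ lead(D) = 5x³ ÷ x³ = 5. Subtract (5)·D = 5x³ + 45x² + 15x − 25. Remainder: 0.

R(x) = 0, so D(x) is a factor of P(x). yes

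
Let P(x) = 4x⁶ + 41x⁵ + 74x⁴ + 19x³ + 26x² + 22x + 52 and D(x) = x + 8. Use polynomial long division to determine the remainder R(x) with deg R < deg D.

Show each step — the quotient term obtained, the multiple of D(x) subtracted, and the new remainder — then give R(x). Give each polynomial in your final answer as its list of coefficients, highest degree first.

R = [4]

Step 1: lead(4x⁶ + 41x⁵ + 74x⁴ + 19x³ + 26x² + 22x + 52) ÷ lead(D) = 4x⁶ ÷ x = 4x⁵. Subtract (4x⁵)·D = 4x⁶ + 32x⁵. Remainder: 9x⁵ + 74x⁴ + 19x³ + 26x² + 22x + 52.
Step 2: lead(9x⁵ + 74x⁴ + 19x³ + 26x² + 22x + 52) ÷ lead(D) = 9x⁵ ÷ x = 9x⁴. Subtract (9x⁴)·D = 9x⁵ + 72x⁴. Remainder: 2x⁴ + 19x³ + 26x² + 22x + 52.
Step 3: lead(2x⁴ + 19x³ + 26x² + 22x + 52) ÷ lead(D) = 2x⁴ ÷ x = 2x³. Subtract (2x³)·D = 2x⁴ + 16x³. Remainder: 3x³ + 26x² + 22x + 52.
Step 4: lead(3x³ + 26x² + 22x + 52) ÷ lead(D) = 3x³ ÷ x = 3x². Subtract (3x²)·D = 3x³ + 24x². Remainder: 2x² + 22x + 52.
Step 5: lead(2x² + 22x + 52) ÷ lead(D) = 2x² ÷ x = 2x. Subtract (2x)·D = 2x² + 16x. Remainder: 6x + 52.
Step 6: lead(6x + 52) ÷ lead(D) = 6x ÷ x = 6. Subtract (6)·D = 6x + 48. Remainder: 4.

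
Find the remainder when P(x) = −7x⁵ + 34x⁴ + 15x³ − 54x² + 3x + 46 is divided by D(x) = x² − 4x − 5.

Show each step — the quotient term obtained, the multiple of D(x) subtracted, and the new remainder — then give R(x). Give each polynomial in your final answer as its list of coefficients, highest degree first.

R = [-9, 6]

Step 1: lead(−7x⁵ + 34x⁴ + 15x³ − 54x² + 3x + 46) ÷ lead(D) = −7x⁵ ÷ x² = −7x³. Subtract (−7x³)·D = −7x⁵ + 28x⁴ + 35x³. Remainder: 6x⁴ − 20x³ − 54x² + 3x + 46.
Step 2: lead(6x⁴ − 20x³ − 54x² + 3x + 46) ÷ lead(D) = 6x⁴ ÷ x² = 6x². Subtract (6x²)·D = 6x⁴ − 24x³ − 30x². Remainder: 4x³ − 24x² + 3x + 46.
Step 3: lead(4x³ − 24x² + 3x + 46) ÷ lead(D) = 4x³ ÷ x² = 4x. Subtract (4x)·D = 4x³ − 16x² − 20x. Remainder: −8x² + 23x + 46.
Step 4: lead(−8x² + 23x + 46) ÷ lead(D) = −8x² ÷ x² = −8. Subtract (−8)·D = −8x² + 32x + 40. Remainder: −9x + 6.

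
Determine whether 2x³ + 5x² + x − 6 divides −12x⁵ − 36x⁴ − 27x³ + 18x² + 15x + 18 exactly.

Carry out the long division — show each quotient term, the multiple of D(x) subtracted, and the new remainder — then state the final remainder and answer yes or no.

Step 1: lead(−12x⁵ − 36x⁴ − 27x³ + 18x² + 15x + 18) ÷ lead(D) = −12x⁵ ÷ 2x³ = −6x². Subtract (−6x²)·D = −12x⁵ − 30x⁴ − 6x³ + 36x². Remainder: −6x⁴ − 21x³ − 18x² + 15x + 18.
Step 2: lead(−6x⁴ − 21x³ − 18x² + 15x + 18) ÷ lead(D) = −6x⁴ ÷ 2x³ = −3x. Subtract (−3x)·D = −6x⁴ − 15x³ − 3x² + 18x. Remainder: −6x³ − 15x² − 3x + 18.
Step 3: lead(−6x³ − 15x² − 3x + 18) ÷ lead(D) = −6x³ ÷ 2x³ = −3. Subtract (−3)·D = −6x³ − 15x² − 3x + 18. Remainder: 0.

R(x) = 0, so D(x) is a factor of P(x). yes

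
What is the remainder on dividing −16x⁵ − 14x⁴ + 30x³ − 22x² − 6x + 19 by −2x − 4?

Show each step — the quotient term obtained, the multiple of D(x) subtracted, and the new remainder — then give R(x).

Step 1: lead(−16x⁵ − 14x⁴ + 30x³ − 22x² − 6x + 19) ÷ lead(D) = −16x⁵ ÷ −2x = 8x⁴. Subtract (8x⁴)·D = −16x⁵ − 32x⁴. Remainder: 18x⁴ + 30x³ − 22x² − 6x + 19.
Step 2: lead(18x⁴ + 30x³ − 22x² − 6x + 19) ÷ lead(D) = 18x⁴ ÷ −2x = −9x³. Subtract (−9x³)·D = 18x⁴ + 36x³. Remainder: −6x³ − 22x² − 6x + 19.
Step 3: lead(−6x³ − 22x² − 6x + 19) ÷ lead(D) = −6x³ ÷ −2x = 3x². Subtract (3x²)·D = −6x³ − 12x². Remainder: −10x² − 6x + 19.
Step 4: lead(−10x² − 6x + 19) ÷ lead(D) = −10x² ÷ −2x = 5x. Subtract (5x)·D = −10x² − 20x. Remainder: 14x + 19.
Step 5: lead(14x + 19) ÷ lead(D) = 14x ÷ −2x = −7. Subtract (−7)·D = 14x + 28. Remainder: −9.

R(x) = −9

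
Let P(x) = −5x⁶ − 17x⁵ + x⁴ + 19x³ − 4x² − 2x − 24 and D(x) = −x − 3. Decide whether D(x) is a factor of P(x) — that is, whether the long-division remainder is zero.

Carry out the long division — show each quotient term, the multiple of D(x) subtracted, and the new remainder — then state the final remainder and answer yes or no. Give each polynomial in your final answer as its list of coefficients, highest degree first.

R = [0], so D(x) is a factor of P(x). yes

Step 1: lead(−5x⁶ − 17x⁵ + x⁴ + 19x³ − 4x² − 2x − 24) ÷ lead(D) = −5x⁶ ÷ −x = 5x⁵. Subtract (5x⁵)·D = −5x⁶ − 15x⁵. Remainder: −2x⁵ + x⁴ + 19x³ − 4x² − 2x − 24.
Step 2: lead(−2x⁵ + x⁴ + 19x³ − 4x² − 2x − 24) ÷ lead(D) = −2x⁵ ÷ −x = 2x⁴. Subtract (2x⁴)·D = −2x⁵ − 6x⁴. Remainder: 7x⁴ + 19x³ − 4x² − 2x − 24.
Step 3: lead(7x⁴ + 19x³ − 4x² − 2x − 24) ÷ lead(D) = 7x⁴ ÷ −x = −7x³. Subtract (−7x³)·D = 7x⁴ + 21x³. Remainder: −2x³ − 4x² − 2x − 24.
Step 4: lead(−2x³ − 4x² − 2x − 24) ÷ lead(D) = −2x³ ÷ −x = 2x². Subtract (2x²)·D = −2x³ − 6x². Remainder: 2x² − 2x − 24.
Step 5: lead(2x² − 2x − 24) ÷ lead(D) = 2x² ÷ −x = −2x. Subtract (−2x)·D = 2x² + 6x. Remainder: −8x − 24.
Step 6: lead(−8x − 24) ÷ lead(D) = −8x ÷ −x = 8. Subtract (8)·D = −8x − 24. Remainder: 0.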